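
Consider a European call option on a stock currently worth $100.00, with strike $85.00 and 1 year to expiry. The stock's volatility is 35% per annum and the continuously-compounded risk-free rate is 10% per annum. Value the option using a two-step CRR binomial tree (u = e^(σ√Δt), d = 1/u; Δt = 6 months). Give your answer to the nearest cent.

$27.67

CRR parameters: u = e^(σ√Δt) = e^(0.35·√0.5) = 1.2808, d = 1/u = 0.7808
Per-period rate: rΔt = 0.1·0.5 = 0.05, so R = e^0.05 = 1.0513
Risk-neutral probability p = (e^0.05 − 0.7808)/(1.2808 − 0.7808) = 0.2705/0.5000 = 0.5410
Terminal stock prices: S_uu = 164, S_ud = 100, S_dd = 60.96
Terminal payoffs (S − K): max(79.05, 0) = 79.05, max(15, 0) = 15, max(-24.04, 0) = 0
Node u (S = 128.1): V_u = e^(−0.05)·[0.5410·79.0457 + 0.4590·15.0000] = 47.2258
Node d (S = 78.08): V_d = e^(−0.05)·[0.5410·15.0000 + 0.4590·0.0000] = 7.7189
Node 0 (S = 100): V_0 = e^(−0.05)·[0.5410·47.2258 + 0.4590·7.7189] = 27.6724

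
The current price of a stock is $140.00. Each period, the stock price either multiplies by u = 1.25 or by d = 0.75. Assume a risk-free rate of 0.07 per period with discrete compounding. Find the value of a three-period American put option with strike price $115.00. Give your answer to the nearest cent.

Risk-neutral probability p = (1 + 0.07 − 0.75)/(1.25 − 0.75) = 0.3200/0.5000 = 0.6400
Terminal stock prices: S_uuu = 273.4, S_uud = 164.1, S_udd = 98.44, S_ddd = 59.06
Terminal payoffs (K − S): max(-158.4, 0) = 0, max(-49.06, 0) = 0, max(16.56, 0) = 16.56, max(55.94, 0) = 55.94
Node uu (S = 218.8): continuation = 1/1.07·[0.6400·0.0000 + 0.3600·0.0000] = 0.0000; exercise value = 0.0000 ≤ continuation, so V_uu = 0.0000
Node ud (S = 131.2): continuation = 1/1.07·[0.6400·0.0000 + 0.3600·16.5625] = 5.5724; exercise value = 0.0000 ≤ continuation, so V_ud = 5.5724
Node dd (S = 78.75): continuation = 1/1.07·[0.6400·16.5625 + 0.3600·55.9375] = 28.7266; exercise value = 36.2500 > continuation, so V_dd = 36.2500 (exercise)
Node u (S = 175): continuation = 1/1.07·[0.6400·0.0000 + 0.3600·5.5724] = 1.8748; exercise value = 0.0000 ≤ continuation, so V_u = 1.8748
Node d (S = 105): continuation = 1/1.07·[0.6400·5.5724 + 0.3600·36.2500] = 15.5293; exercise value = 10.0000 ≤ continuation, so V_d = 15.5293
Node 0 (S = 140): continuation = 1/1.07·[0.6400·1.8748 + 0.3600·15.5293] = 6.3462; exercise value = 0.0000 ≤ continuation, so V_0 = 6.3462

$6.35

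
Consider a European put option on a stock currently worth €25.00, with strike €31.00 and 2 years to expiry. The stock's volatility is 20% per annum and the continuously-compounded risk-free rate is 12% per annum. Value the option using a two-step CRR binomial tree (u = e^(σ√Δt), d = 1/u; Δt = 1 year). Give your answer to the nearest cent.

€2.30

CRR parameters: u = e^(σ√Δt) = e^(0.2·√1) = 1.2214, d = 1/u = 0.8187
Per-period rate: rΔt = 0.12·1 = 0.12, so R = e^0.12 = 1.1275
Risk-neutral probability p = (e^0.12 − 0.8187)/(1.2214 − 0.8187) = 0.3088/0.4027 = 0.7668
Terminal stock prices: S_uu = 37.3, S_ud = 25, S_dd = 16.76
Terminal payoffs (K − S): max(-6.296, 0) = 0, max(6, 0) = 6, max(14.24, 0) = 14.24
Node u (S = 30.54): V_u = e^(−0.12)·[0.7668·0.0000 + 0.2332·6.0000] = 1.2410
Node d (S = 20.47): V_d = e^(−0.12)·[0.7668·6.0000 + 0.2332·14.2420] = 7.0263
Node 0 (S = 25): V_0 = e^(−0.12)·[0.7668·1.2410 + 0.2332·7.0263] = 2.2973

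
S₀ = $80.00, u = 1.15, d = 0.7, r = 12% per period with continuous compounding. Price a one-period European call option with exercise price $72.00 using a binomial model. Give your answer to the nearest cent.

Risk-neutral probability p = (e^0.12 − 0.7)/(1.15 − 0.7) = 0.4275/0.4500 = 0.9500
Terminal stock prices: S_u = 92, S_d = 56
Terminal payoffs (S − K): max(20, 0) = 20, max(-16, 0) = 0
Node 0 (S = 80): V_0 = e^(−0.12)·[0.9500·20.0000 + 0.0500·0.0000] = 16.8514

$16.85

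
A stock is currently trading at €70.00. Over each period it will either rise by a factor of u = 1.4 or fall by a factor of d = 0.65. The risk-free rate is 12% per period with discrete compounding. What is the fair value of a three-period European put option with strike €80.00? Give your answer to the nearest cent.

€9.45

Risk-neutral probability p = (1 + 0.12 − 0.65)/(1.4 − 0.65) = 0.4700/0.7500 = 0.6267
Terminal stock prices: S_uuu = 192.1, S_uud = 89.18, S_udd = 41.41, S_ddd = 19.22
Terminal payoffs (K − S): max(-112.1, 0) = 0, max(-9.18, 0) = 0, max(38.59, 0) = 38.59, max(60.78, 0) = 60.78
Node uu (S = 137.2): V_uu = 1/1.12·[0.6267·0.0000 + 0.3733·0.0000] = 0.0000
Node ud (S = 63.7): V_ud = 1/1.12·[0.6267·0.0000 + 0.3733·38.5950] = 12.8650
Node dd (S = 29.58): V_dd = 1/1.12·[0.6267·38.5950 + 0.3733·60.7763] = 41.8536
Node u (S = 98): V_u = 1/1.12·[0.6267·0.0000 + 0.3733·12.8650] = 4.2883
Node d (S = 45.5): V_d = 1/1.12·[0.6267·12.8650 + 0.3733·41.8536] = 21.1495
Node 0 (S = 70): V_0 = 1/1.12·[0.6267·4.2883 + 0.3733·21.1495] = 9.4492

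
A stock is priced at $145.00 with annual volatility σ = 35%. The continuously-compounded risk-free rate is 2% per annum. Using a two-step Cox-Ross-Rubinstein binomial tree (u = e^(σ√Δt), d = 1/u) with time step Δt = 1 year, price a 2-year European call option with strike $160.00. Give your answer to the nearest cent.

CRR parameters: u = e^(σ√Δt) = e^(0.35·√1) = 1.4191, d = 1/u = 0.7047
Per-period rate: rΔt = 0.02·1 = 0.02, so R = e^0.02 = 1.0202
Risk-neutral probability p = (e^0.02 − 0.7047)/(1.4191 − 0.7047) = 0.3155/0.7144 = 0.4417
Terminal stock prices: S_uu = 292, S_ud = 145, S_dd = 72
Terminal payoffs (S − K): max(132, 0) = 132, max(-15, 0) = 0, max(-88, 0) = 0
Node u (S = 205.8): V_u = e^(−0.02)·[0.4417·131.9941 + 0.5583·0.0000] = 57.1423
Node d (S = 102.2): V_d = e^(−0.02)·[0.4417·0.0000 + 0.5583·0.0000] = 0.0000
Node 0 (S = 145): V_0 = e^(−0.02)·[0.4417·57.1423 + 0.5583·0.0000] = 24.7377

$24.74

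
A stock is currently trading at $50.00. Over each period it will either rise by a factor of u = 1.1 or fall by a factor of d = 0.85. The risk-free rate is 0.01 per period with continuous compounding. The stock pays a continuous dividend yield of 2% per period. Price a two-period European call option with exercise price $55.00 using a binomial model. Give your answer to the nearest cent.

$1.69

Per-period risk-free factor R = e^0.01 = 1.0101; dividend-adjusted growth = e^(0.01−0.02) = 0.9900.
Risk-neutral probability p = (0.9900 − 0.85)/(1.1 − 0.85) = 0.1400/0.2500 = 0.5602
Terminal stock prices: S_uu = 60.5, S_ud = 46.75, S_dd = 36.12
Terminal payoffs (S − K): max(5.5, 0) = 5.5, max(-8.25, 0) = 0, max(-18.88, 0) = 0
Node u (S = 55): V_u = e^(−0.01)·[0.5602·5.5000 + 0.4398·0.0000] = 3.0504
Node d (S = 42.5): V_d = e^(−0.01)·[0.5602·0.0000 + 0.4398·0.0000] = 0.0000
Node 0 (S = 50): V_0 = e^(−0.01)·[0.5602·3.0504 + 0.4398·0.0000] = 1.6919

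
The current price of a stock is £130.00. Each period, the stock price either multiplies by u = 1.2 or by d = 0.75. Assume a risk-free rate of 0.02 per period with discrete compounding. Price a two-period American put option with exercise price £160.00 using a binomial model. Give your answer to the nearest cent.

Risk-neutral probability p = (1 + 0.02 − 0.75)/(1.2 − 0.75) = 0.2700/0.4500 = 0.6000
Terminal stock prices: S_uu = 187.2, S_ud = 117, S_dd = 73.12
Terminal payoffs (K − S): max(-27.2, 0) = 0, max(43, 0) = 43, max(86.88, 0) = 86.88
Node u (S = 156): continuation = 1/1.02·[0.6000·0.0000 + 0.4000·43.0000] = 16.8627; exercise value = 4.0000 ≤ continuation, so V_u = 16.8627
Node d (S = 97.5): continuation = 1/1.02·[0.6000·43.0000 + 0.4000·86.8750] = 59.3627; exercise value = 62.5000 > continuation, so V_d = 62.5000 (exercise)
Node 0 (S = 130): continuation = 1/1.02·[0.6000·16.8627 + 0.4000·62.5000] = 34.4291; exercise value = 30.0000 ≤ continuation, so V_0 = 34.4291

£34.43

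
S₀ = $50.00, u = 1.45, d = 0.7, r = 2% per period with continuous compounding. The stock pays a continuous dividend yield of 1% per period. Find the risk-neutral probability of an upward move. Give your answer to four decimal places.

Per-period risk-free factor R = e^0.02 = 1.0202; dividend-adjusted growth = e^(0.02−0.01) = 1.0101.
Risk-neutral probability p = (1.0101 − 0.7)/(1.45 − 0.7) = 0.3101/0.7500 = 0.4134

p = 0.4134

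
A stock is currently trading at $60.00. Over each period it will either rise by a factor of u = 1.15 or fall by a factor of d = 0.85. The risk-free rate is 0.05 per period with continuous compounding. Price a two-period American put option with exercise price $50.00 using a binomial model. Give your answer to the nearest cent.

$0.65

Risk-neutral probability p = (e^0.05 − 0.85)/(1.15 − 0.85) = 0.2013/0.3000 = 0.6709
Terminal stock prices: S_uu = 79.35, S_ud = 58.65, S_dd = 43.35
Terminal payoffs (K − S): max(-29.35, 0) = 0, max(-8.65, 0) = 0, max(6.65, 0) = 6.65
Node u (S = 69): continuation = e^(−0.05)·[0.6709·0.0000 + 0.3291·0.0000] = 0.0000; exercise value = 0.0000 ≤ continuation, so V_u = 0.0000
Node d (S = 51): continuation = e^(−0.05)·[0.6709·0.0000 + 0.3291·6.6500] = 2.0818; exercise value = 0.0000 ≤ continuation, so V_d = 2.0818
Node 0 (S = 60): continuation = e^(−0.05)·[0.6709·0.0000 + 0.3291·2.0818] = 0.6517; exercise value = 0.0000 ≤ continuation, so V_0 = 0.6517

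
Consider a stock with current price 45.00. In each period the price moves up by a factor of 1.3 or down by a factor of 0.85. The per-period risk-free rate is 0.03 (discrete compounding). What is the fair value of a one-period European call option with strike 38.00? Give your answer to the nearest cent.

Risk-neutral probability p = (1 + 0.03 − 0.85)/(1.3 − 0.85) = 0.1800/0.4500 = 0.4000
Terminal stock prices: S_u = 58.5, S_d = 38.25
Terminal payoffs (S − K): max(20.5, 0) = 20.5, max(0.25, 0) = 0.25
Node 0 (S = 45): V_0 = 1/1.03·[0.4000·20.5000 + 0.6000·0.2500] = 8.1068

8.11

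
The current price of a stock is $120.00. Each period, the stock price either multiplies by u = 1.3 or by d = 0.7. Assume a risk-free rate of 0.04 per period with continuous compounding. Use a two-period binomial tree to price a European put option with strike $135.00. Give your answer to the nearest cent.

$24.81

Risk-neutral probability p = (e^0.04 − 0.7)/(1.3 − 0.7) = 0.3408/0.6000 = 0.5680
Terminal stock prices: S_uu = 202.8, S_ud = 109.2, S_dd = 58.8
Terminal payoffs (K − S): max(-67.8, 0) = 0, max(25.8, 0) = 25.8, max(76.2, 0) = 76.2
Node u (S = 156): V_u = e^(−0.04)·[0.5680·0.0000 + 0.4320·25.8000] = 10.7081
Node d (S = 84): V_d = e^(−0.04)·[0.5680·25.8000 + 0.4320·76.2000] = 45.7066
Node 0 (S = 120): V_0 = e^(−0.04)·[0.5680·10.7081 + 0.4320·45.7066] = 24.8141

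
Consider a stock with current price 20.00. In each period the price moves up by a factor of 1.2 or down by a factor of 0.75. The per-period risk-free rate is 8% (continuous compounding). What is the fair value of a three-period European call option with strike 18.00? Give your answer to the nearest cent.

Risk-neutral probability p = (e^0.08 − 0.75)/(1.2 − 0.75) = 0.3333/0.4500 = 0.7406
Terminal stock prices: S_uuu = 34.56, S_uud = 21.6, S_udd = 13.5, S_ddd = 8.438
Terminal payoffs (S − K): max(16.56, 0) = 16.56, max(3.6, 0) = 3.6, max(-4.5, 0) = 0, max(-9.562, 0) = 0
Node uu (S = 28.8): V_uu = e^(−0.08)·[0.7406·16.5600 + 0.2594·3.6000] = 12.1839
Node ud (S = 18): V_ud = e^(−0.08)·[0.7406·3.6000 + 0.2594·0.0000] = 2.4613
Node dd (S = 11.25): V_dd = e^(−0.08)·[0.7406·0.0000 + 0.2594·0.0000] = 0.0000
Node u (S = 24): V_u = e^(−0.08)·[0.7406·12.1839 + 0.2594·2.4613] = 8.9194
Node d (S = 15): V_d = e^(−0.08)·[0.7406·2.4613 + 0.2594·0.0000] = 1.6828
Node 0 (S = 20): V_0 = e^(−0.08)·[0.7406·8.9194 + 0.2594·1.6828] = 6.5010

6.50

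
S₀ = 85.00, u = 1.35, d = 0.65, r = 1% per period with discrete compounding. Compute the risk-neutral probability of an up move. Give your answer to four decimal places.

Risk-neutral probability p = (1 + 0.01 − 0.65)/(1.35 − 0.65) = 0.3600/0.7000 = 0.5143

p = 0.5143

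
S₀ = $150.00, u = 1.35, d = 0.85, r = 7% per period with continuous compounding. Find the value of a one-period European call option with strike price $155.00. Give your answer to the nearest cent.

Risk-neutral probability p = (e^0.07 − 0.85)/(1.35 − 0.85) = 0.2225/0.5000 = 0.4450
Terminal stock prices: S_u = 202.5, S_d = 127.5
Terminal payoffs (S − K): max(47.5, 0) = 47.5, max(-27.5, 0) = 0
Node 0 (S = 150): V_0 = e^(−0.07)·[0.4450·47.5000 + 0.5550·0.0000] = 19.7092

$19.71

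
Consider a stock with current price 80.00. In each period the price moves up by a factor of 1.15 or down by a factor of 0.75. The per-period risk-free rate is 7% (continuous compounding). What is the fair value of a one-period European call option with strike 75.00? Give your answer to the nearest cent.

12.78

Risk-neutral probability p = (e^0.07 − 0.75)/(1.15 − 0.75) = 0.3225/0.4000 = 0.8063
Terminal stock prices: S_u = 92, S_d = 60
Terminal payoffs (S − K): max(17, 0) = 17, max(-15, 0) = 0
Node 0 (S = 80): V_0 = e^(−0.07)·[0.8063·17.0000 + 0.1937·0.0000] = 12.7799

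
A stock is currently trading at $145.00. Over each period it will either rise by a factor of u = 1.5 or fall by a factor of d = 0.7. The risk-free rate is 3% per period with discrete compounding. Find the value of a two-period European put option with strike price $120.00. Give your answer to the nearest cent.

Risk-neutral probability p = (1 + 0.03 − 0.7)/(1.5 − 0.7) = 0.3300/0.8000 = 0.4125
Terminal stock prices: S_uu = 326.2, S_ud = 152.2, S_dd = 71.05
Terminal payoffs (K − S): max(-206.2, 0) = 0, max(-32.25, 0) = 0, max(48.95, 0) = 48.95
Node u (S = 217.5): V_u = 1/1.03·[0.4125·0.0000 + 0.5875·0.0000] = 0.0000
Node d (S = 101.5): V_d = 1/1.03·[0.4125·0.0000 + 0.5875·48.9500] = 27.9205
Node 0 (S = 145): V_0 = 1/1.03·[0.4125·0.0000 + 0.5875·27.9205] = 15.9255

$15.93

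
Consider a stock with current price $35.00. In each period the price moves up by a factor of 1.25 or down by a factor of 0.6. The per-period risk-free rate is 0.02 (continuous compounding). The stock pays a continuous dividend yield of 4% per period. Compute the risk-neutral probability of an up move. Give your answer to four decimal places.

Per-period risk-free factor R = e^0.02 = 1.0202; dividend-adjusted growth = e^(0.02−0.04) = 0.9802.
Risk-neutral probability p = (0.9802 − 0.6)/(1.25 − 0.6) = 0.3802/0.6500 = 0.5849

p = 0.5849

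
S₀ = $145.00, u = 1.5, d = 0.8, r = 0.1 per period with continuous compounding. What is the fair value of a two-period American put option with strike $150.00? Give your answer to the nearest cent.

$17.35

Risk-neutral probability p = (e^0.1 − 0.8)/(1.5 − 0.8) = 0.3052/0.7000 = 0.4360
Terminal stock prices: S_uu = 326.2, S_ud = 174, S_dd = 92.8
Terminal payoffs (K − S): max(-176.2, 0) = 0, max(-24, 0) = 0, max(57.2, 0) = 57.2
Node u (S = 217.5): continuation = e^(−0.1)·[0.4360·0.0000 + 0.5640·0.0000] = 0.0000; exercise value = 0.0000 ≤ continuation, so V_u = 0.0000
Node d (S = 116): continuation = e^(−0.1)·[0.4360·0.0000 + 0.5640·57.2000] = 29.1929; exercise value = 34.0000 > continuation, so V_d = 34.0000 (exercise)
Node 0 (S = 145): continuation = e^(−0.1)·[0.4360·0.0000 + 0.5640·34.0000] = 17.3524; exercise value = 5.0000 ≤ continuation, so V_0 = 17.3524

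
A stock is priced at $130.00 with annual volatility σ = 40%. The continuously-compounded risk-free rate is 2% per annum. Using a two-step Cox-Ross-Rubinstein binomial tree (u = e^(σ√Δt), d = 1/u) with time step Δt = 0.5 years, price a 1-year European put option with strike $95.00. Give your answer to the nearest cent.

CRR parameters: u = e^(σ√Δt) = e^(0.4·√0.5) = 1.3269, d = 1/u = 0.7536
Per-period rate: rΔt = 0.02·0.5 = 0.01, so R = e^0.01 = 1.0101
Risk-neutral probability p = (e^0.01 − 0.7536)/(1.3269 − 0.7536) = 0.2564/0.5733 = 0.4473
Terminal stock prices: S_uu = 228.9, S_ud = 130, S_dd = 73.84
Terminal payoffs (K − S): max(-133.9, 0) = 0, max(-35, 0) = 0, max(21.16, 0) = 21.16
Node u (S = 172.5): V_u = e^(−0.01)·[0.4473·0.0000 + 0.5527·0.0000] = 0.0000
Node d (S = 97.97): V_d = e^(−0.01)·[0.4473·0.0000 + 0.5527·21.1638] = 11.5811
Node 0 (S = 130): V_0 = e^(−0.01)·[0.4473·0.0000 + 0.5527·11.5811] = 6.3373

$6.34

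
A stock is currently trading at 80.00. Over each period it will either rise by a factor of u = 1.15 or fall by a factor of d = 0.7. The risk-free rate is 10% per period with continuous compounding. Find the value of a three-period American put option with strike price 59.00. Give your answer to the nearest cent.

0.36

Risk-neutral probability p = (e^0.1 − 0.7)/(1.15 − 0.7) = 0.4052/0.4500 = 0.9004
Terminal stock prices: S_uuu = 121.7, S_uud = 74.06, S_udd = 45.08, S_ddd = 27.44
Terminal payoffs (K − S): max(-62.67, 0) = 0, max(-15.06, 0) = 0, max(13.92, 0) = 13.92, max(31.56, 0) = 31.56
Node uu (S = 105.8): continuation = e^(−0.1)·[0.9004·0.0000 + 0.0996·0.0000] = 0.0000; exercise value = 0.0000 ≤ continuation, so V_uu = 0.0000
Node ud (S = 64.4): continuation = e^(−0.1)·[0.9004·0.0000 + 0.0996·13.9200] = 1.2547; exercise value = 0.0000 ≤ continuation, so V_ud = 1.2547
Node dd (S = 39.2): continuation = e^(−0.1)·[0.9004·13.9200 + 0.0996·31.5600] = 14.1854; exercise value = 19.8000 > continuation, so V_dd = 19.8000 (exercise)
Node u (S = 92): continuation = e^(−0.1)·[0.9004·0.0000 + 0.0996·1.2547] = 0.1131; exercise value = 0.0000 ≤ continuation, so V_u = 0.1131
Node d (S = 56): continuation = e^(−0.1)·[0.9004·1.2547 + 0.0996·19.8000] = 2.8070; exercise value = 3.0000 > continuation, so V_d = 3.0000 (exercise)
Node 0 (S = 80): continuation = e^(−0.1)·[0.9004·0.1131 + 0.0996·3.0000] = 0.3626; exercise value = 0.0000 ≤ continuation, so V_0 = 0.3626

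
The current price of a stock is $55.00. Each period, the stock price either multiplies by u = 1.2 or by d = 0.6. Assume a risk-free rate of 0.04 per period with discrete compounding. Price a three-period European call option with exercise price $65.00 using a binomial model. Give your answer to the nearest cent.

$10.53

Risk-neutral probability p = (1 + 0.04 − 0.6)/(1.2 − 0.6) = 0.4400/0.6000 = 0.7333
Terminal stock prices: S_uuu = 95.04, S_uud = 47.52, S_udd = 23.76, S_ddd = 11.88
Terminal payoffs (S − K): max(30.04, 0) = 30.04, max(-17.48, 0) = 0, max(-41.24, 0) = 0, max(-53.12, 0) = 0
Node uu (S = 79.2): V_uu = 1/1.04·[0.7333·30.0400 + 0.2667·0.0000] = 21.1821
Node ud (S = 39.6): V_ud = 1/1.04·[0.7333·0.0000 + 0.2667·0.0000] = 0.0000
Node dd (S = 19.8): V_dd = 1/1.04·[0.7333·0.0000 + 0.2667·0.0000] = 0.0000
Node u (S = 66): V_u = 1/1.04·[0.7333·21.1821 + 0.2667·0.0000] = 14.9361
Node d (S = 33): V_d = 1/1.04·[0.7333·0.0000 + 0.2667·0.0000] = 0.0000
Node 0 (S = 55): V_0 = 1/1.04·[0.7333·14.9361 + 0.2667·0.0000] = 10.5318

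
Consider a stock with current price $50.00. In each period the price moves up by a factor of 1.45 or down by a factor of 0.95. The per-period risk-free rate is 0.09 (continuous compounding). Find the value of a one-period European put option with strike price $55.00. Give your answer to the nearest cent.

$4.88

Risk-neutral probability p = (e^0.09 − 0.95)/(1.45 − 0.95) = 0.1442/0.5000 = 0.2883
Terminal stock prices: S_u = 72.5, S_d = 47.5
Terminal payoffs (K − S): max(-17.5, 0) = 0, max(7.5, 0) = 7.5
Node 0 (S = 50): V_0 = e^(−0.09)·[0.2883·0.0000 + 0.7117·7.5000] = 4.8780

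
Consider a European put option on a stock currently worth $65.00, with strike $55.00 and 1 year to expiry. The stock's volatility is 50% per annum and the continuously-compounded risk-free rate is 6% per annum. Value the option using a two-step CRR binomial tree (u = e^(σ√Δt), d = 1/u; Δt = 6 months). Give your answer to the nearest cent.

CRR parameters: u = e^(σ√Δt) = e^(0.5·√0.5) = 1.4241, d = 1/u = 0.7022
Per-period rate: rΔt = 0.06·0.5 = 0.03, so R = e^0.03 = 1.0305
Risk-neutral probability p = (e^0.03 − 0.7022)/(1.4241 − 0.7022) = 0.3283/0.7219 = 0.4547
Terminal stock prices: S_uu = 131.8, S_ud = 65, S_dd = 32.05
Terminal payoffs (K − S): max(-76.83, 0) = 0, max(-10, 0) = 0, max(22.95, 0) = 22.95
Node u (S = 92.57): V_u = e^(−0.03)·[0.4547·0.0000 + 0.5453·0.0000] = 0.0000
Node d (S = 45.64): V_d = e^(−0.03)·[0.4547·0.0000 + 0.5453·22.9505] = 12.1449
Node 0 (S = 65): V_0 = e^(−0.03)·[0.4547·0.0000 + 0.5453·12.1449] = 6.4268

$6.43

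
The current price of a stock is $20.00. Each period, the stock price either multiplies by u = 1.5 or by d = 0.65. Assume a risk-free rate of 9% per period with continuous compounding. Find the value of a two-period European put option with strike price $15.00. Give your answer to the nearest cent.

Risk-neutral probability p = (e^0.09 − 0.65)/(1.5 − 0.65) = 0.4442/0.8500 = 0.5226
Terminal stock prices: S_uu = 45, S_ud = 19.5, S_dd = 8.45
Terminal payoffs (K − S): max(-30, 0) = 0, max(-4.5, 0) = 0, max(6.55, 0) = 6.55
Node u (S = 30): V_u = e^(−0.09)·[0.5226·0.0000 + 0.4774·0.0000] = 0.0000
Node d (S = 13): V_d = e^(−0.09)·[0.5226·0.0000 + 0.4774·6.5500] = 2.8581
Node 0 (S = 20): V_0 = e^(−0.09)·[0.5226·0.0000 + 0.4774·2.8581] = 1.2471

$1.25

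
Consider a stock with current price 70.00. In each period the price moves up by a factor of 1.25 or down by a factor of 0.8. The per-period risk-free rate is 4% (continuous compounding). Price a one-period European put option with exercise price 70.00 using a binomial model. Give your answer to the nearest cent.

Risk-neutral probability p = (e^0.04 − 0.8)/(1.25 − 0.8) = 0.2408/0.4500 = 0.5351
Terminal stock prices: S_u = 87.5, S_d = 56
Terminal payoffs (K − S): max(-17.5, 0) = 0, max(14, 0) = 14
Node 0 (S = 70): V_0 = e^(−0.04)·[0.5351·0.0000 + 0.4649·14.0000] = 6.2529

6.25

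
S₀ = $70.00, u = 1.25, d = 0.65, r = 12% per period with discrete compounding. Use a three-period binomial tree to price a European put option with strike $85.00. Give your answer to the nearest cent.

$8.20

Risk-neutral probability p = (1 + 0.12 − 0.65)/(1.25 − 0.65) = 0.4700/0.6000 = 0.7833
Terminal stock prices: S_uuu = 136.7, S_uud = 71.09, S_udd = 36.97, S_ddd = 19.22
Terminal payoffs (K − S): max(-51.72, 0) = 0, max(13.91, 0) = 13.91, max(48.03, 0) = 48.03, max(65.78, 0) = 65.78
Node uu (S = 109.4): V_uu = 1/1.12·[0.7833·0.0000 + 0.2167·13.9062] = 2.6902
Node ud (S = 56.88): V_ud = 1/1.12·[0.7833·13.9062 + 0.2167·48.0312] = 19.0179
Node dd (S = 29.58): V_dd = 1/1.12·[0.7833·48.0312 + 0.2167·65.7763] = 46.3179
Node u (S = 87.5): V_u = 1/1.12·[0.7833·2.6902 + 0.2167·19.0179] = 5.5606
Node d (S = 45.5): V_d = 1/1.12·[0.7833·19.0179 + 0.2167·46.3179] = 22.2615
Node 0 (S = 70): V_0 = 1/1.12·[0.7833·5.5606 + 0.2167·22.2615] = 8.1956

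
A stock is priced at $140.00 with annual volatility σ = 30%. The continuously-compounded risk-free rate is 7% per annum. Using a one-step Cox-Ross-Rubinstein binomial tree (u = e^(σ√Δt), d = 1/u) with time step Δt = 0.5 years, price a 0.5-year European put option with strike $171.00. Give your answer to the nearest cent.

CRR parameters: u = e^(σ√Δt) = e^(0.3·√0.5) = 1.2363, d = 1/u = 0.8089
Per-period rate: rΔt = 0.07·0.5 = 0.035, so R = e^0.035 = 1.0356
Risk-neutral probability p = (e^0.035 − 0.8089)/(1.2363 − 0.8089) = 0.2268/0.4275 = 0.5305
Terminal stock prices: S_u = 173.1, S_d = 113.2
Terminal payoffs (K − S): max(-2.084, 0) = 0, max(57.76, 0) = 57.76
Node 0 (S = 140): V_0 = e^(−0.035)·[0.5305·0.0000 + 0.4695·57.7599] = 26.1858

$26.19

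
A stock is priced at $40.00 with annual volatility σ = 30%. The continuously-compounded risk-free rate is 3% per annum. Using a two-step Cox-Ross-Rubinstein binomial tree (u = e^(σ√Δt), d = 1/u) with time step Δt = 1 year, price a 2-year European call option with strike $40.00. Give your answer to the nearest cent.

$7.00

CRR parameters: u = e^(σ√Δt) = e^(0.3·√1) = 1.3499, d = 1/u = 0.7408
Per-period rate: rΔt = 0.03·1 = 0.03, so R = e^0.03 = 1.0305
Risk-neutral probability p = (e^0.03 − 0.7408)/(1.3499 − 0.7408) = 0.2896/0.6090 = 0.4756
Terminal stock prices: S_uu = 72.88, S_ud = 40, S_dd = 21.95
Terminal payoffs (S − K): max(32.88, 0) = 32.88, max(0, 0) = 0, max(-18.05, 0) = 0
Node u (S = 53.99): V_u = e^(−0.03)·[0.4756·32.8848 + 0.5244·0.0000] = 15.1765
Node d (S = 29.63): V_d = e^(−0.03)·[0.4756·0.0000 + 0.5244·0.0000] = 0.0000
Node 0 (S = 40): V_0 = e^(−0.03)·[0.4756·15.1765 + 0.5244·0.0000] = 7.0041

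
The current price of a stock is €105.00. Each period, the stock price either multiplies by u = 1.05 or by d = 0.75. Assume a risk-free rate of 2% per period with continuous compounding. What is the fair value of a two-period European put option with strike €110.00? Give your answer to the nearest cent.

€5.18

Risk-neutral probability p = (e^0.02 − 0.75)/(1.05 − 0.75) = 0.2702/0.3000 = 0.9007
Terminal stock prices: S_uu = 115.8, S_ud = 82.69, S_dd = 59.06
Terminal payoffs (K − S): max(-5.763, 0) = 0, max(27.31, 0) = 27.31, max(50.94, 0) = 50.94
Node u (S = 110.2): V_u = e^(−0.02)·[0.9007·0.0000 + 0.0993·27.3125] = 2.6592
Node d (S = 78.75): V_d = e^(−0.02)·[0.9007·27.3125 + 0.0993·50.9375] = 29.0719
Node 0 (S = 105): V_0 = e^(−0.02)·[0.9007·2.6592 + 0.0993·29.0719] = 5.1781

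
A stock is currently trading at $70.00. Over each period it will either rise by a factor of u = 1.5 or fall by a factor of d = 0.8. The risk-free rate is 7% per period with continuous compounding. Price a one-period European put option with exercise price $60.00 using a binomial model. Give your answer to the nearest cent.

$2.28

Risk-neutral probability p = (e^0.07 − 0.8)/(1.5 − 0.8) = 0.2725/0.7000 = 0.3893
Terminal stock prices: S_u = 105, S_d = 56
Terminal payoffs (K − S): max(-45, 0) = 0, max(4, 0) = 4
Node 0 (S = 70): V_0 = e^(−0.07)·[0.3893·0.0000 + 0.6107·4.0000] = 2.2777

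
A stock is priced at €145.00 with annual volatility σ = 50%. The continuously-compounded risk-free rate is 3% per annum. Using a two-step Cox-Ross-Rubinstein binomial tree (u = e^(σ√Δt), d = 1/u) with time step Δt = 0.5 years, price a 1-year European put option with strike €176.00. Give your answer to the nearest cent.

CRR parameters: u = e^(σ√Δt) = e^(0.5·√0.5) = 1.4241, d = 1/u = 0.7022
Per-period rate: rΔt = 0.03·0.5 = 0.015, so R = e^0.015 = 1.0151
Risk-neutral probability p = (e^0.015 − 0.7022)/(1.4241 − 0.7022) = 0.3129/0.7219 = 0.4335
Terminal stock prices: S_uu = 294.1, S_ud = 145, S_dd = 71.49
Terminal payoffs (K − S): max(-118.1, 0) = 0, max(31, 0) = 31, max(104.5, 0) = 104.5
Node u (S = 206.5): V_u = e^(−0.015)·[0.4335·0.0000 + 0.5665·31.0000] = 17.3014
Node d (S = 101.8): V_d = e^(−0.015)·[0.4335·31.0000 + 0.5665·104.5050] = 71.5624
Node 0 (S = 145): V_0 = e^(−0.015)·[0.4335·17.3014 + 0.5665·71.5624] = 47.3274

€47.33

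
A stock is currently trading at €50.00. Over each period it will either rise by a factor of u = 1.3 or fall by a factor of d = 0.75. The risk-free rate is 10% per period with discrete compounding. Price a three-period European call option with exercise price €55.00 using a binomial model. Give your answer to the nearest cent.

Risk-neutral probability p = (1 + 0.1 − 0.75)/(1.3 − 0.75) = 0.3500/0.5500 = 0.6364
Terminal stock prices: S_uuu = 109.9, S_uud = 63.38, S_udd = 36.56, S_ddd = 21.09
Terminal payoffs (S − K): max(54.85, 0) = 54.85, max(8.375, 0) = 8.375, max(-18.44, 0) = 0, max(-33.91, 0) = 0
Node uu (S = 84.5): V_uu = 1/1.1·[0.6364·54.8500 + 0.3636·8.3750] = 34.5000
Node ud (S = 48.75): V_ud = 1/1.1·[0.6364·8.3750 + 0.3636·0.0000] = 4.8450
Node dd (S = 28.12): V_dd = 1/1.1·[0.6364·0.0000 + 0.3636·0.0000] = 0.0000
Node u (S = 65): V_u = 1/1.1·[0.6364·34.5000 + 0.3636·4.8450] = 21.5603
Node d (S = 37.5): V_d = 1/1.1·[0.6364·4.8450 + 0.3636·0.0000] = 2.8029
Node 0 (S = 50): V_0 = 1/1.1·[0.6364·21.5603 + 0.3636·2.8029] = 13.3995

€13.40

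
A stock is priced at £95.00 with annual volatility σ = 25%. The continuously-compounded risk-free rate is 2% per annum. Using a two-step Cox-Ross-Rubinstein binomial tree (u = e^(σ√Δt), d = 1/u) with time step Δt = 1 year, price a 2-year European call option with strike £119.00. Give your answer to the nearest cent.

CRR parameters: u = e^(σ√Δt) = e^(0.25·√1) = 1.2840, d = 1/u = 0.7788
Per-period rate: rΔt = 0.02·1 = 0.02, so R = e^0.02 = 1.0202
Risk-neutral probability p = (e^0.02 − 0.7788)/(1.2840 − 0.7788) = 0.2414/0.5052 = 0.4778
Terminal stock prices: S_uu = 156.6, S_ud = 95, S_dd = 57.62
Terminal payoffs (S − K): max(37.63, 0) = 37.63, max(-24, 0) = 0, max(-61.38, 0) = 0
Node u (S = 122): V_u = e^(−0.02)·[0.4778·37.6285 + 0.5222·0.0000] = 17.6232
Node d (S = 73.99): V_d = e^(−0.02)·[0.4778·0.0000 + 0.5222·0.0000] = 0.0000
Node 0 (S = 95): V_0 = e^(−0.02)·[0.4778·17.6232 + 0.5222·0.0000] = 8.2538

£8.25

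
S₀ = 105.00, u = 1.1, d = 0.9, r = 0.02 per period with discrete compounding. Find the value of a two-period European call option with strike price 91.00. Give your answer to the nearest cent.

18.45

Risk-neutral probability p = (1 + 0.02 − 0.9)/(1.1 − 0.9) = 0.1200/0.2000 = 0.6000
Terminal stock prices: S_uu = 127.1, S_ud = 104, S_dd = 85.05
Terminal payoffs (S − K): max(36.05, 0) = 36.05, max(12.95, 0) = 12.95, max(-5.95, 0) = 0
Node u (S = 115.5): V_u = 1/1.02·[0.6000·36.0500 + 0.4000·12.9500] = 26.2843
Node d (S = 94.5): V_d = 1/1.02·[0.6000·12.9500 + 0.4000·0.0000] = 7.6176
Node 0 (S = 105): V_0 = 1/1.02·[0.6000·26.2843 + 0.4000·7.6176] = 18.4487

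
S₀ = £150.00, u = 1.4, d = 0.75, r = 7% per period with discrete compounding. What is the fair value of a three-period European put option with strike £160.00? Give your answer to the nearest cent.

Risk-neutral probability p = (1 + 0.07 − 0.75)/(1.4 − 0.75) = 0.3200/0.6500 = 0.4923
Terminal stock prices: S_uuu = 411.6, S_uud = 220.5, S_udd = 118.1, S_ddd = 63.28
Terminal payoffs (K − S): max(-251.6, 0) = 0, max(-60.5, 0) = 0, max(41.88, 0) = 41.88, max(96.72, 0) = 96.72
Node uu (S = 294): V_uu = 1/1.07·[0.4923·0.0000 + 0.5077·0.0000] = 0.0000
Node ud (S = 157.5): V_ud = 1/1.07·[0.4923·0.0000 + 0.5077·41.8750] = 19.8688
Node dd (S = 84.38): V_dd = 1/1.07·[0.4923·41.8750 + 0.5077·96.7188] = 65.1577
Node u (S = 210): V_u = 1/1.07·[0.4923·0.0000 + 0.5077·19.8688] = 9.4273
Node d (S = 112.5): V_d = 1/1.07·[0.4923·19.8688 + 0.5077·65.1577] = 40.0576
Node 0 (S = 150): V_0 = 1/1.07·[0.4923·9.4273 + 0.5077·40.0576] = 23.3440

£23.34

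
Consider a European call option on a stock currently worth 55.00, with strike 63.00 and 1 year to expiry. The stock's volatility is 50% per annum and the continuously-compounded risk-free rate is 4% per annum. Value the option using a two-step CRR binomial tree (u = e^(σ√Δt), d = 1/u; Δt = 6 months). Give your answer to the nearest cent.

9.05

CRR parameters: u = e^(σ√Δt) = e^(0.5·√0.5) = 1.4241, d = 1/u = 0.7022
Per-period rate: rΔt = 0.04·0.5 = 0.02, so R = e^0.02 = 1.0202
Risk-neutral probability p = (e^0.02 − 0.7022)/(1.4241 − 0.7022) = 0.3180/0.7219 = 0.4405
Terminal stock prices: S_uu = 111.5, S_ud = 55, S_dd = 27.12
Terminal payoffs (S − K): max(48.55, 0) = 48.55, max(-8, 0) = 0, max(-35.88, 0) = 0
Node u (S = 78.33): V_u = e^(−0.02)·[0.4405·48.5463 + 0.5595·0.0000] = 20.9614
Node d (S = 38.62): V_d = e^(−0.02)·[0.4405·0.0000 + 0.5595·0.0000] = 0.0000
Node 0 (S = 55): V_0 = e^(−0.02)·[0.4405·20.9614 + 0.5595·0.0000] = 9.0507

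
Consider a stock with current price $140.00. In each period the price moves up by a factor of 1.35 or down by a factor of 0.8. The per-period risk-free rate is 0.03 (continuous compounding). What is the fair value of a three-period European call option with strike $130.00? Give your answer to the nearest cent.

$35.15

Risk-neutral probability p = (e^0.03 − 0.8)/(1.35 − 0.8) = 0.2305/0.5500 = 0.4190
Terminal stock prices: S_uuu = 344.5, S_uud = 204.1, S_udd = 121, S_ddd = 71.68
Terminal payoffs (S − K): max(214.5, 0) = 214.5, max(74.12, 0) = 74.12, max(-9.04, 0) = 0, max(-58.32, 0) = 0
Node uu (S = 255.2): V_uu = e^(−0.03)·[0.4190·214.4525 + 0.5810·74.1200] = 128.9921
Node ud (S = 151.2): V_ud = e^(−0.03)·[0.4190·74.1200 + 0.5810·0.0000] = 30.1390
Node dd (S = 89.6): V_dd = e^(−0.03)·[0.4190·0.0000 + 0.5810·0.0000] = 0.0000
Node u (S = 189): V_u = e^(−0.03)·[0.4190·128.9921 + 0.5810·30.1390] = 69.4444
Node d (S = 112): V_d = e^(−0.03)·[0.4190·30.1390 + 0.5810·0.0000] = 12.2553
Node 0 (S = 140): V_0 = e^(−0.03)·[0.4190·69.4444 + 0.5810·12.2553] = 35.1476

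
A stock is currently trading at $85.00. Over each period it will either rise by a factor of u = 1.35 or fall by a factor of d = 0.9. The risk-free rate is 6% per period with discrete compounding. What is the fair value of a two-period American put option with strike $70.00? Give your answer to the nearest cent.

Risk-neutral probability p = (1 + 0.06 − 0.9)/(1.35 − 0.9) = 0.1600/0.4500 = 0.3556
Terminal stock prices: S_uu = 154.9, S_ud = 103.3, S_dd = 68.85
Terminal payoffs (K − S): max(-84.91, 0) = 0, max(-33.28, 0) = 0, max(1.15, 0) = 1.15
Node u (S = 114.8): continuation = 1/1.06·[0.3556·0.0000 + 0.6444·0.0000] = 0.0000; exercise value = 0.0000 ≤ continuation, so V_u = 0.0000
Node d (S = 76.5): continuation = 1/1.06·[0.3556·0.0000 + 0.6444·1.1500] = 0.6992; exercise value = 0.0000 ≤ continuation, so V_d = 0.6992
Node 0 (S = 85): continuation = 1/1.06·[0.3556·0.0000 + 0.6444·0.6992] = 0.4251; exercise value = 0.0000 ≤ continuation, so V_0 = 0.4251

$0.43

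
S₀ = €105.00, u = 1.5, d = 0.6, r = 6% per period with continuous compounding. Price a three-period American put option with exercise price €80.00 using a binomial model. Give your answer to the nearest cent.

Risk-neutral probability p = (e^0.06 − 0.6)/(1.5 − 0.6) = 0.4618/0.9000 = 0.5132
Terminal stock prices: S_uuu = 354.4, S_uud = 141.8, S_udd = 56.7, S_ddd = 22.68
Terminal payoffs (K − S): max(-274.4, 0) = 0, max(-61.75, 0) = 0, max(23.3, 0) = 23.3, max(57.32, 0) = 57.32
Node uu (S = 236.2): continuation = e^(−0.06)·[0.5132·0.0000 + 0.4868·0.0000] = 0.0000; exercise value = 0.0000 ≤ continuation, so V_uu = 0.0000
Node ud (S = 94.5): continuation = e^(−0.06)·[0.5132·0.0000 + 0.4868·23.3000] = 10.6830; exercise value = 0.0000 ≤ continuation, so V_ud = 10.6830
Node dd (S = 37.8): continuation = e^(−0.06)·[0.5132·23.3000 + 0.4868·57.3200] = 37.5412; exercise value = 42.2000 > continuation, so V_dd = 42.2000 (exercise)
Node u (S = 157.5): continuation = e^(−0.06)·[0.5132·0.0000 + 0.4868·10.6830] = 4.8981; exercise value = 0.0000 ≤ continuation, so V_u = 4.8981
Node d (S = 63): continuation = e^(−0.06)·[0.5132·10.6830 + 0.4868·42.2000] = 24.5113; exercise value = 17.0000 ≤ continuation, so V_d = 24.5113
Node 0 (S = 105): continuation = e^(−0.06)·[0.5132·4.8981 + 0.4868·24.5113] = 13.6054; exercise value = 0.0000 ≤ continuation, so V_0 = 13.6054

€13.61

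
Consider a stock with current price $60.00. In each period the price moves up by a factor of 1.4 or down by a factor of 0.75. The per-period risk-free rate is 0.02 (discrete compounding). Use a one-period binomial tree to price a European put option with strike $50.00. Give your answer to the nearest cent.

Risk-neutral probability p = (1 + 0.02 − 0.75)/(1.4 − 0.75) = 0.2700/0.6500 = 0.4154
Terminal stock prices: S_u = 84, S_d = 45
Terminal payoffs (K − S): max(-34, 0) = 0, max(5, 0) = 5
Node 0 (S = 60): V_0 = 1/1.02·[0.4154·0.0000 + 0.5846·5.0000] = 2.8658

$2.87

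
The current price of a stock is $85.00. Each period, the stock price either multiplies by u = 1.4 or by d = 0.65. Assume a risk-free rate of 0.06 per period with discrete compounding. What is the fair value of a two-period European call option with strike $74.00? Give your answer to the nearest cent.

Risk-neutral probability p = (1 + 0.06 − 0.65)/(1.4 − 0.65) = 0.4100/0.7500 = 0.5467
Terminal stock prices: S_uu = 166.6, S_ud = 77.35, S_dd = 35.91
Terminal payoffs (S − K): max(92.6, 0) = 92.6, max(3.35, 0) = 3.35, max(-38.09, 0) = 0
Node u (S = 119): V_u = 1/1.06·[0.5467·92.6000 + 0.4533·3.3500] = 49.1887
Node d (S = 55.25): V_d = 1/1.06·[0.5467·3.3500 + 0.4533·0.0000] = 1.7277
Node 0 (S = 85): V_0 = 1/1.06·[0.5467·49.1887 + 0.4533·1.7277] = 26.1066

$26.11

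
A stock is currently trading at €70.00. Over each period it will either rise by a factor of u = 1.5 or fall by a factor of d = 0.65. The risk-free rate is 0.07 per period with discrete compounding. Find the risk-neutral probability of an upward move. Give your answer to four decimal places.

Risk-neutral probability p = (1 + 0.07 − 0.65)/(1.5 − 0.65) = 0.4200/0.8500 = 0.4941

p = 0.4941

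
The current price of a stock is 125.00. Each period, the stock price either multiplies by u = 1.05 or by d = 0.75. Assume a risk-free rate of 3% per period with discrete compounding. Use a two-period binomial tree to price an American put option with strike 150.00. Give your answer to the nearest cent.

25.00

Risk-neutral probability p = (1 + 0.03 − 0.75)/(1.05 − 0.75) = 0.2800/0.3000 = 0.9333
Terminal stock prices: S_uu = 137.8, S_ud = 98.44, S_dd = 70.31
Terminal payoffs (K − S): max(12.19, 0) = 12.19, max(51.56, 0) = 51.56, max(79.69, 0) = 79.69
Node u (S = 131.2): continuation = 1/1.03·[0.9333·12.1875 + 0.0667·51.5625] = 14.3811; exercise value = 18.7500 > continuation, so V_u = 18.7500 (exercise)
Node d (S = 93.75): continuation = 1/1.03·[0.9333·51.5625 + 0.0667·79.6875] = 51.8811; exercise value = 56.2500 > continuation, so V_d = 56.2500 (exercise)
Node 0 (S = 125): continuation = 1/1.03·[0.9333·18.7500 + 0.0667·56.2500] = 20.6311; exercise value = 25.0000 > continuation, so V_0 = 25.0000 (exercise)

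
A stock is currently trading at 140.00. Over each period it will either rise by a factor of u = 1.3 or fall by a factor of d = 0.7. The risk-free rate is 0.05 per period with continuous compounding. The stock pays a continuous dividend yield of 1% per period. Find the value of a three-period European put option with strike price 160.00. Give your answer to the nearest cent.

27.15

Per-period risk-free factor R = e^0.05 = 1.0513; dividend-adjusted growth = e^(0.05−0.01) = 1.0408.
Risk-neutral probability p = (1.0408 − 0.7)/(1.3 − 0.7) = 0.3408/0.6000 = 0.5680
Terminal stock prices: S_uuu = 307.6, S_uud = 165.6, S_udd = 89.18, S_ddd = 48.02
Terminal payoffs (K − S): max(-147.6, 0) = 0, max(-5.62, 0) = 0, max(70.82, 0) = 70.82, max(112, 0) = 112
Node uu (S = 236.6): V_uu = e^(−0.05)·[0.5680·0.0000 + 0.4320·0.0000] = 0.0000
Node ud (S = 127.4): V_ud = e^(−0.05)·[0.5680·0.0000 + 0.4320·70.8200] = 29.1009
Node dd (S = 68.6): V_dd = e^(−0.05)·[0.5680·70.8200 + 0.4320·111.9800] = 84.2793
Node u (S = 182): V_u = e^(−0.05)·[0.5680·0.0000 + 0.4320·29.1009] = 11.9580
Node d (S = 98): V_d = e^(−0.05)·[0.5680·29.1009 + 0.4320·84.2793] = 50.3552
Node 0 (S = 140): V_0 = e^(−0.05)·[0.5680·11.9580 + 0.4320·50.3552] = 27.1527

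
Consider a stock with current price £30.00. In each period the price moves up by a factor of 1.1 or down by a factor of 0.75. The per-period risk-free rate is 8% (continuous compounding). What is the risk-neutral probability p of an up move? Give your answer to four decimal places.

Risk-neutral probability p = (e^0.08 − 0.75)/(1.1 − 0.75) = 0.3333/0.3500 = 0.9522

p = 0.9522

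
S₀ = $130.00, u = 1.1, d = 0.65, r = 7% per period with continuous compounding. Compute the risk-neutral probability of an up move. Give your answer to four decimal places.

Risk-neutral probability p = (e^0.07 − 0.65)/(1.1 − 0.65) = 0.4225/0.4500 = 0.9389

p = 0.9389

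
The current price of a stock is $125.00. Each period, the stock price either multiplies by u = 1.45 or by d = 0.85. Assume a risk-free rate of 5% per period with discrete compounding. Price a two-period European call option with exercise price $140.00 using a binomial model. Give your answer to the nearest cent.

Risk-neutral probability p = (1 + 0.05 − 0.85)/(1.45 − 0.85) = 0.2000/0.6000 = 0.3333
Terminal stock prices: S_uu = 262.8, S_ud = 154.1, S_dd = 90.31
Terminal payoffs (S − K): max(122.8, 0) = 122.8, max(14.06, 0) = 14.06, max(-49.69, 0) = 0
Node u (S = 181.2): V_u = 1/1.05·[0.3333·122.8125 + 0.6667·14.0625] = 47.9167
Node d (S = 106.2): V_d = 1/1.05·[0.3333·14.0625 + 0.6667·0.0000] = 4.4643
Node 0 (S = 125): V_0 = 1/1.05·[0.3333·47.9167 + 0.6667·4.4643] = 18.0461

$18.05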